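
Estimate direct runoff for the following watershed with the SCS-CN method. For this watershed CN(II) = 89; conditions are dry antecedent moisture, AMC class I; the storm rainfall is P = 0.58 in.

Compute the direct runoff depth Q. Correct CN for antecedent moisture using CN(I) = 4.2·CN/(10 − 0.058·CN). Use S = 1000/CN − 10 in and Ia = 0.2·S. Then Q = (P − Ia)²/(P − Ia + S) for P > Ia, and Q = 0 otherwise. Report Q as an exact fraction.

Q = 0 in ≈ 0.000 in

Dry (AMC I): CN(I) = 4.2·89/(10 − 0.058·89) = (1869/5)/(2419/500) = 186900/2419 ≈ 77.263
S = 1000/(186900/2419) − 10 = 5500/1869 in ≈ 2.943 in
Ia = 0.2S: 0.2·2.943 = 0.589 in (exactly 1100/1869)
P = 0.580 ≤ Ia = 0.589 in: entire storm abstracted, Q = 0.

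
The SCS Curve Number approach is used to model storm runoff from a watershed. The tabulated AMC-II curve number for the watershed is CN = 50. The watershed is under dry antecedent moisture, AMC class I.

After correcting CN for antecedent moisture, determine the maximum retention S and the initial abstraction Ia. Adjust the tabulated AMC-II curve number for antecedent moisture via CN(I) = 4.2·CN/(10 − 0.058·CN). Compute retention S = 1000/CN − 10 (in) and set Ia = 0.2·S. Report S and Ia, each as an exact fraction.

CN(I) from CN(II)=50: (4.2·50)/(10 − 0.058·50) = 2100/71 ≈ 29.577
S = 1000/(2100/71) − 10 = 500/21 in ≈ 23.810 in
Ia = 0.2S: 0.2·23.810 = 4.762 in (exactly 100/21)

S = 500/21 in ≈ 23.810 in; Ia = 100/21 in ≈ 4.762 in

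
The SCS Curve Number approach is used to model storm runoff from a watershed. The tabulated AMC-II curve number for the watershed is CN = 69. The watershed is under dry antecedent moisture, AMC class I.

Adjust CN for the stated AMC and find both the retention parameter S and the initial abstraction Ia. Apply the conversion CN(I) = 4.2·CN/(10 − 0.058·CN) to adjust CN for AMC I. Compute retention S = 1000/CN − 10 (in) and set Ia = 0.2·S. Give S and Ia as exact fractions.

S = 15500/1449 in ≈ 10.697 in; Ia = 3100/1449 in ≈ 2.139 in

CN(I) from CN(II)=69: (4.2·69)/(10 − 0.058·69) = 144900/2999 ≈ 48.316
Max retention: S = 1000/(144900/2999) − 10 = 15500/1449 in (≈ 10.697 in)
Initial abstraction Ia = S/5 = (15500/1449)/5 = 3100/1449 ≈ 2.139 in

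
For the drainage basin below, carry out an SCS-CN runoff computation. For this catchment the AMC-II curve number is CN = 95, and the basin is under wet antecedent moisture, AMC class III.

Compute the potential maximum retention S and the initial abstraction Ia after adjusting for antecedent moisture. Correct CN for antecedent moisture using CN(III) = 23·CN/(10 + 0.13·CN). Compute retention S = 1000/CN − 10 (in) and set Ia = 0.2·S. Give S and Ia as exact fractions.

S = 100/437 in ≈ 0.229 in; Ia = 20/437 in ≈ 0.046 in

CN(III) from CN(II)=95: (23·95)/(10 + 0.13·95) = 43700/447 ≈ 97.763
S = 1000/(43700/447) − 10 = 100/437 in ≈ 0.229 in
Initial abstraction Ia = S/5 = (100/437)/5 = 20/437 ≈ 0.046 in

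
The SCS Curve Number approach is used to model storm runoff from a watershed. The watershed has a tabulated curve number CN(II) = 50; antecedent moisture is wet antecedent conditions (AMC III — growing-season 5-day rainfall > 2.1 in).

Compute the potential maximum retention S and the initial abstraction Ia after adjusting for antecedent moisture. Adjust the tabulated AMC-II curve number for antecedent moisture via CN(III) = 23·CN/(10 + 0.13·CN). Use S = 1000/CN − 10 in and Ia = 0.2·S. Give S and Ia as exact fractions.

Wet (AMC III): CN(III) = 23·50/(10 + 0.13·50) = 1150/(33/2) = 2300/33 ≈ 69.697
Retention S: 1000/CN − 10 with CN=69.697 → S = 100/23 ≈ 4.348 in
Ia = 0.2·(100/23) = 20/23 in ≈ 0.870 in

S = 100/23 in ≈ 4.348 in; Ia = 20/23 in ≈ 0.870 in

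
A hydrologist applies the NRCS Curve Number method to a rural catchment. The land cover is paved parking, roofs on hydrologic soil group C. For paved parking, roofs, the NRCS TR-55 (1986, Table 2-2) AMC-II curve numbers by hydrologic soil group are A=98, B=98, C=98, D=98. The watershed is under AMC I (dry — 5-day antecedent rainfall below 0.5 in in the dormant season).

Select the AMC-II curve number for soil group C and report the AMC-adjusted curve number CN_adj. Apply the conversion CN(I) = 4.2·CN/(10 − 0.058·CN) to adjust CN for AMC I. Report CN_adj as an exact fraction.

NRCS table: paved parking, roofs, soil group C → CN(II) = 98
Adjust CN=98 to AMC I: 4.2·98/(10 − 0.058·98) → (2058/5) ÷ (1079/250) = 102900/1079 ≈ 95.366

CN_adj = 102900/1079 ≈ 95.366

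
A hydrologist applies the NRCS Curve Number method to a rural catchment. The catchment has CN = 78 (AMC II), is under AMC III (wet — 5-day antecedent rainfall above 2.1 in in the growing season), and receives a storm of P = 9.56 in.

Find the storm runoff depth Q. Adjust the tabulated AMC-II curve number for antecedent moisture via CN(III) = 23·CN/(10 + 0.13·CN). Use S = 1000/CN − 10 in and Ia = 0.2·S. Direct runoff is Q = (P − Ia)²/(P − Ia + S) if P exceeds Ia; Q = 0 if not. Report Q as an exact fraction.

Wet (AMC III): CN(III) = 23·78/(10 + 0.13·78) = 1794/(1007/50) = 89700/1007 ≈ 89.076
S = 1000/(89700/1007) − 10 = 1100/897 in ≈ 1.226 in
Ia = 0.2S: 0.2·1.226 = 0.245 in (exactly 220/897)
P − Ia = 9.560 − 0.245 = 208883/22425 ≈ 9.315 in (> 0, runoff occurs)
Runoff Q = (P−Ia)²/(P−Ia+S) = (9.315)²/(9.315+1.226) = 43632107689/5300888775 ≈ 8.231 in

Q = 43632107689/5300888775 in ≈ 8.231 in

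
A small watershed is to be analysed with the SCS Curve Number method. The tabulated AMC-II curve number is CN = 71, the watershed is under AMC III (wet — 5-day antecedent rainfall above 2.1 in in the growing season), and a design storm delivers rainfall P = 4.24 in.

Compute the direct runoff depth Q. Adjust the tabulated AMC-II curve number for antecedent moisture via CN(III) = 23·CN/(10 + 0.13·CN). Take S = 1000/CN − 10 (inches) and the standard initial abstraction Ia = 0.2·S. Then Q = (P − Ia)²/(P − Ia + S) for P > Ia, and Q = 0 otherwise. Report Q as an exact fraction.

CN(III) from CN(II)=71: (23·71)/(10 + 0.13·71) = 163300/1923 ≈ 84.919
Retention S: 1000/CN − 10 with CN=84.919 → S = 2900/1633 ≈ 1.776 in
Ia = 0.2·(2900/1633) = 580/1633 in ≈ 0.355 in
Excess rainfall: 4.240 − 0.355 = 3.885 in; P > Ia so Q > 0
Runoff Q = (P−Ia)²/(P−Ia+S) = (3.885)²/(3.885+1.776) = 12576662802/4717287925 ≈ 2.666 in

Q = 12576662802/4717287925 in ≈ 2.666 in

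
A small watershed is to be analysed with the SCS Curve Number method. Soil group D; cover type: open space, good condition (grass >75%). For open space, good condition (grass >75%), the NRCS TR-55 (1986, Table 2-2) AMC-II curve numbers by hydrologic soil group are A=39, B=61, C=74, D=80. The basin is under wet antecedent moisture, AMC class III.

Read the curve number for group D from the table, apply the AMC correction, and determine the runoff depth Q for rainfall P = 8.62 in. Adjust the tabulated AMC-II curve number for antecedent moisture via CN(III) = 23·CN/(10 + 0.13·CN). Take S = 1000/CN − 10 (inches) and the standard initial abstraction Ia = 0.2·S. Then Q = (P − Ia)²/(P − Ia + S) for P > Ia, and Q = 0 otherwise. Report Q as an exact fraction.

Q = 93373569/12549950 in ≈ 7.440 in

NRCS table: open space, good condition (grass >75%), soil group D → CN(II) = 80
Wet (AMC III): CN(III) = 23·80/(10 + 0.13·80) = 1840/(102/5) = 4600/51 ≈ 90.196
S = 1000/(4600/51) − 10 = 25/23 in ≈ 1.087 in
Initial abstraction Ia = S/5 = (25/23)/5 = 5/23 ≈ 0.217 in
P − Ia = 8.620 − 0.217 = 9663/1150 ≈ 8.403 in (> 0, runoff occurs)
Q: (9663/1150)² ÷ (10913/1150) = 93373569/12549950 in (≈ 7.440 in)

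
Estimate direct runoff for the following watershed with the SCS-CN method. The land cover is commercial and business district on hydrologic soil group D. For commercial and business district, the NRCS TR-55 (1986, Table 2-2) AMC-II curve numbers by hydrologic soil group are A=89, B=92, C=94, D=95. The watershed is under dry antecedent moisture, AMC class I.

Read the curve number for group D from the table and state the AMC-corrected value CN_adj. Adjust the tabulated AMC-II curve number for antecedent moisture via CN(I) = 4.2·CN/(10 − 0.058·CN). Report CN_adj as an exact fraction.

CN_adj = 39900/449 ≈ 88.864

NRCS table: commercial and business district, soil group D → CN(II) = 95
Dry (AMC I): CN(I) = 4.2·95/(10 − 0.058·95) = 399/(449/100) = 39900/449 ≈ 88.864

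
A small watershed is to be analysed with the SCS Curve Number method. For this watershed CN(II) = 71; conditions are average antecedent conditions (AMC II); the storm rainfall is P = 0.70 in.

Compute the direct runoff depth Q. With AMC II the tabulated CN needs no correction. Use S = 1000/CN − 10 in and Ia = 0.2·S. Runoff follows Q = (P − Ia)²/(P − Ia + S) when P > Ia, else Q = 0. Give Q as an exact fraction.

Average conditions: CN = 71 (no AMC adjustment).
S = 1000/71 − 10 = 290/71 in ≈ 4.085 in
Ia = 0.2·(290/71) = 58/71 in ≈ 0.817 in
P = 0.700 ≤ Ia = 0.817 in: entire storm abstracted, Q = 0.

Q = 0 in ≈ 0.000 in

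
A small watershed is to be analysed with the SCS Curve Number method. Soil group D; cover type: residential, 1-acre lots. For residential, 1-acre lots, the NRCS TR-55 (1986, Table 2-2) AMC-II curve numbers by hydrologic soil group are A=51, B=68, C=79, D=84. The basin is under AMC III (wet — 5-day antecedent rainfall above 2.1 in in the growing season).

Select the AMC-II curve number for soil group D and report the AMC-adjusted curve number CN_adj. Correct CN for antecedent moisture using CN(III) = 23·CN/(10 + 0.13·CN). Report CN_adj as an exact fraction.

CN_adj = 48300/523 ≈ 92.352

NRCS table: residential, 1-acre lots, soil group D → CN(II) = 84
CN(III) from CN(II)=84: (23·84)/(10 + 0.13·84) = 48300/523 ≈ 92.352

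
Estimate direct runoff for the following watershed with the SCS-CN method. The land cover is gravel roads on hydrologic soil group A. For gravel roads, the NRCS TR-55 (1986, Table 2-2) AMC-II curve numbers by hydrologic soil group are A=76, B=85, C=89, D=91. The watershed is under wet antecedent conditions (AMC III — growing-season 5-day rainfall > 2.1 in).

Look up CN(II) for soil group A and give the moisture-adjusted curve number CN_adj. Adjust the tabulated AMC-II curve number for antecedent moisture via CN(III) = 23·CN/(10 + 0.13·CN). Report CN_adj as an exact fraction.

CN_adj = 43700/497 ≈ 87.928

NRCS table: gravel roads, soil group A → CN(II) = 76
Adjust CN=76 to AMC III: 23·76/(10 + 0.13·76) → 1748 ÷ (497/25) = 43700/497 ≈ 87.928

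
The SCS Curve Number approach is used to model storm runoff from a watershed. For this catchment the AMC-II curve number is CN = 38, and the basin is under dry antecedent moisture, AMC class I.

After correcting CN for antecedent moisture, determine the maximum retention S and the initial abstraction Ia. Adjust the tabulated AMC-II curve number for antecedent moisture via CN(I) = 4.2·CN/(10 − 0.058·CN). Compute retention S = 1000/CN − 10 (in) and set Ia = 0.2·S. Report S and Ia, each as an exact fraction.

Adjust CN=38 to AMC I: 4.2·38/(10 − 0.058·38) → (798/5) ÷ (1949/250) = 39900/1949 ≈ 20.472
Retention S: 1000/CN − 10 with CN=20.472 → S = 15500/399 ≈ 38.847 in
Initial abstraction Ia = S/5 = (15500/399)/5 = 3100/399 ≈ 7.769 in

S = 15500/399 in ≈ 38.847 in; Ia = 3100/399 in ≈ 7.769 in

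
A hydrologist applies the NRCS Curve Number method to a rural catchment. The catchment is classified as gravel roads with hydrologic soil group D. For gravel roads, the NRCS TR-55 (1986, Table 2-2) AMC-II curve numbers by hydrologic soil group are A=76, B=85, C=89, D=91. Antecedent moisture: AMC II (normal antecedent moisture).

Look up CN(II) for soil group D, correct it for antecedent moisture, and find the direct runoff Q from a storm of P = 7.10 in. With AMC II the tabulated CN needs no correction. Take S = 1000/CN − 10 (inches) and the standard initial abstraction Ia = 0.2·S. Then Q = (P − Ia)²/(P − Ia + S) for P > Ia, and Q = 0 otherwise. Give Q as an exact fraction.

NRCS table: gravel roads, soil group D → CN(II) = 91
Average conditions: CN = 91 (no AMC adjustment).
Max retention: S = 1000/91 − 10 = 90/91 in (≈ 0.989 in)
Ia = 0.2·(90/91) = 18/91 in ≈ 0.198 in
P − Ia = 7.100 − 0.198 = 6281/910 ≈ 6.902 in (> 0, runoff occurs)
Q: (6281/910)² ÷ (7181/910) = 39450961/6534710 in (≈ 6.037 in)

Q = 39450961/6534710 in ≈ 6.037 in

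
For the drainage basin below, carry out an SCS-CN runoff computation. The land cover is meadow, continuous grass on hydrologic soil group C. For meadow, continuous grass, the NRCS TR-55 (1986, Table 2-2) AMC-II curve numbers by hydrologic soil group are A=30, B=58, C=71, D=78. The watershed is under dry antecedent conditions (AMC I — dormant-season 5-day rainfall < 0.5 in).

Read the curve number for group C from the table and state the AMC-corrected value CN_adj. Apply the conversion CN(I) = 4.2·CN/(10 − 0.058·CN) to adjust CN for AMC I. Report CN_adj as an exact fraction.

CN_adj = 149100/2941 ≈ 50.697

NRCS table: meadow, continuous grass, soil group C → CN(II) = 71
Adjust CN=71 to AMC I: 4.2·71/(10 − 0.058·71) → (1491/5) ÷ (2941/500) = 149100/2941 ≈ 50.697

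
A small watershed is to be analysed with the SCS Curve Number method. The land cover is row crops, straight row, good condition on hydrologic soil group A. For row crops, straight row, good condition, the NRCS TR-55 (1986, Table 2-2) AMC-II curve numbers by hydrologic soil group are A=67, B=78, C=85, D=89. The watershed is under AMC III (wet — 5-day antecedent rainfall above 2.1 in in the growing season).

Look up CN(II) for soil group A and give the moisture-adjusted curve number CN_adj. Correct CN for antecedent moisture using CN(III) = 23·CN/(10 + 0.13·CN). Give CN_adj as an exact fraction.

NRCS table: row crops, straight row, good condition, soil group A → CN(II) = 67
Wet (AMC III): CN(III) = 23·67/(10 + 0.13·67) = 1541/(1871/100) = 154100/1871 ≈ 82.362

CN_adj = 154100/1871 ≈ 82.362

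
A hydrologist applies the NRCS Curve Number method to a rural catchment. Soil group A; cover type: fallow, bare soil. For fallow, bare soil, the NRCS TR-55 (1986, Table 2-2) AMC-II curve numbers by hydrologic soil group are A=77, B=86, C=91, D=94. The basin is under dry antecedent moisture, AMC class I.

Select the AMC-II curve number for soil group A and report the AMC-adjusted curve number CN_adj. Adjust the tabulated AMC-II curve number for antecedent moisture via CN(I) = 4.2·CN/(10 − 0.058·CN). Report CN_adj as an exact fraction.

CN_adj = 161700/2767 ≈ 58.439

NRCS table: fallow, bare soil, soil group A → CN(II) = 77
Dry (AMC I): CN(I) = 4.2·77/(10 − 0.058·77) = (1617/5)/(2767/500) = 161700/2767 ≈ 58.439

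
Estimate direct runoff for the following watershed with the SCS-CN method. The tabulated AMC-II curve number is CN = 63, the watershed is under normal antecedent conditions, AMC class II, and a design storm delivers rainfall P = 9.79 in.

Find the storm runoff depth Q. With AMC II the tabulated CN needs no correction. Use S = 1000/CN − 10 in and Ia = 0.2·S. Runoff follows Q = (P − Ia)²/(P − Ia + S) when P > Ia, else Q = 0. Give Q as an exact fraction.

Average conditions: CN = 63 (no AMC adjustment).
S = 1000/63 − 10 = 370/63 in ≈ 5.873 in
Ia = 0.2S: 0.2·5.873 = 1.175 in (exactly 74/63)
P − Ia = 9.790 − 1.175 = 54277/6300 ≈ 8.615 in (> 0, runoff occurs)
Q: (54277/6300)² ÷ (91277/6300) = 2945992729/575045100 in (≈ 5.123 in)

Q = 2945992729/575045100 in ≈ 5.123 in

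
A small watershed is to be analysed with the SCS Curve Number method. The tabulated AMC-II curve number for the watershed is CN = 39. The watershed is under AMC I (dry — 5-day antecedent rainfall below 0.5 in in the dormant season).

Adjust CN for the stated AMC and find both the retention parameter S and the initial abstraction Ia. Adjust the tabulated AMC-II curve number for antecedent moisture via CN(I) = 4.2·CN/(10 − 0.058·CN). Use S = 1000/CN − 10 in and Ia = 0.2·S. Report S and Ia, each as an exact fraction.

S = 30500/819 in ≈ 37.241 in; Ia = 6100/819 in ≈ 7.448 in

CN(I) from CN(II)=39: (4.2·39)/(10 − 0.058·39) = 81900/3869 ≈ 21.168
Retention S: 1000/CN − 10 with CN=21.168 → S = 30500/819 ≈ 37.241 in
Ia = 0.2S: 0.2·37.241 = 7.448 in (exactly 6100/819)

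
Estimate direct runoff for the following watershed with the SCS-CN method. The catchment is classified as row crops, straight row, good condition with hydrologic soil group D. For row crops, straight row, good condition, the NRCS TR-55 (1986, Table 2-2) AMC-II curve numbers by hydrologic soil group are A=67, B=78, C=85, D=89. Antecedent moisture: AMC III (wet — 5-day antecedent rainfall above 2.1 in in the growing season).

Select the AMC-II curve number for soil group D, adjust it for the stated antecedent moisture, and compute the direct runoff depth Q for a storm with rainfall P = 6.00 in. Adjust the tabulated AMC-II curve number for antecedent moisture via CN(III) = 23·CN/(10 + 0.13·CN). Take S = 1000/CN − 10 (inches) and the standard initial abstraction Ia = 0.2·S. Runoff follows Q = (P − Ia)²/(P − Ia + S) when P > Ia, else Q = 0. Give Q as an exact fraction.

NRCS table: row crops, straight row, good condition, soil group D → CN(II) = 89
Adjust CN=89 to AMC III: 23·89/(10 + 0.13·89) → 2047 ÷ (2157/100) = 204700/2157 ≈ 94.900
Retention S: 1000/CN − 10 with CN=94.900 → S = 1100/2047 ≈ 0.537 in
Ia = 0.2S: 0.2·0.537 = 0.107 in (exactly 220/2047)
P − Ia = 6.000 − 0.107 = 12062/2047 ≈ 5.893 in (> 0, runoff occurs)
Runoff Q = (P−Ia)²/(P−Ia+S) = (5.893)²/(5.893+0.537) = 72745922/13471307 ≈ 5.400 in

Q = 72745922/13471307 in ≈ 5.400 in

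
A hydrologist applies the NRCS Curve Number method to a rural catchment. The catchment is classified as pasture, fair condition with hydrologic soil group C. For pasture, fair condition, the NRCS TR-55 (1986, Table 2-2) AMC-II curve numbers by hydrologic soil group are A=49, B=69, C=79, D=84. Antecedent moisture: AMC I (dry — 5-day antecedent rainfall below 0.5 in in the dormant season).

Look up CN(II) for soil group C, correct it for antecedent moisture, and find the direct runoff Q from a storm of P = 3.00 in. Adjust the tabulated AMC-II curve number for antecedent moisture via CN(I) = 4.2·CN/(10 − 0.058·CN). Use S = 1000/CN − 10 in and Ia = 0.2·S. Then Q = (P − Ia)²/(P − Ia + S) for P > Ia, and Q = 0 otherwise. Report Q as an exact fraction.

NRCS table: pasture, fair condition, soil group C → CN(II) = 79
CN(I) from CN(II)=79: (4.2·79)/(10 − 0.058·79) = 7900/129 ≈ 61.240
Max retention: S = 1000/(7900/129) − 10 = 500/79 in (≈ 6.329 in)
Ia = 0.2·(500/79) = 100/79 in ≈ 1.266 in
Since P=3.000 > Ia=1.266: effective rainfall P−Ia = 137/79 in
Q: (137/79)² ÷ (637/79) = 18769/50323 in (≈ 0.373 in)

Q = 18769/50323 in ≈ 0.373 in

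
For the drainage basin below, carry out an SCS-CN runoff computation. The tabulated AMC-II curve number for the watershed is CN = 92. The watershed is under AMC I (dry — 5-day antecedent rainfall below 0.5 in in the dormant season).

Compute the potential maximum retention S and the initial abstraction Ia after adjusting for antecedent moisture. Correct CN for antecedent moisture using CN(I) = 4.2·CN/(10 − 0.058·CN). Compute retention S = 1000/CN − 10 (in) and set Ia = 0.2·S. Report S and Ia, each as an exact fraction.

Adjust CN=92 to AMC I: 4.2·92/(10 − 0.058·92) → (1932/5) ÷ (583/125) = 48300/583 ≈ 82.847
S = 1000/(48300/583) − 10 = 1000/483 in ≈ 2.070 in
Initial abstraction Ia = S/5 = (1000/483)/5 = 200/483 ≈ 0.414 in

S = 1000/483 in ≈ 2.070 in; Ia = 200/483 in ≈ 0.414 in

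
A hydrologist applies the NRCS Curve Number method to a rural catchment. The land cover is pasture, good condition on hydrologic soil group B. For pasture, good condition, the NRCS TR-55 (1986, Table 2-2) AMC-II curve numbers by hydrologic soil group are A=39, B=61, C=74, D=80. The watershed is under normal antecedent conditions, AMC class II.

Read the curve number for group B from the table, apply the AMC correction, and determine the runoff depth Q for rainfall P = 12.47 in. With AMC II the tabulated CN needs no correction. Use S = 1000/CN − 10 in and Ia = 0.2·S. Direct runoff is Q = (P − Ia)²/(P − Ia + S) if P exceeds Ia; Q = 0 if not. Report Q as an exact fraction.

NRCS table: pasture, good condition, soil group B → CN(II) = 61
Average conditions: CN = 61 (no AMC adjustment).
Max retention: S = 1000/61 − 10 = 390/61 in (≈ 6.393 in)
Ia = 0.2·(390/61) = 78/61 in ≈ 1.279 in
P − Ia = 12.470 − 1.279 = 68267/6100 ≈ 11.191 in (> 0, runoff occurs)
Q = (68267/6100)²/((68267/6100) + 390/61) = (4660383289/37210000)/(107267/6100) = 4660383289/654328700 in ≈ 7.122 in

Q = 4660383289/654328700 in ≈ 7.122 in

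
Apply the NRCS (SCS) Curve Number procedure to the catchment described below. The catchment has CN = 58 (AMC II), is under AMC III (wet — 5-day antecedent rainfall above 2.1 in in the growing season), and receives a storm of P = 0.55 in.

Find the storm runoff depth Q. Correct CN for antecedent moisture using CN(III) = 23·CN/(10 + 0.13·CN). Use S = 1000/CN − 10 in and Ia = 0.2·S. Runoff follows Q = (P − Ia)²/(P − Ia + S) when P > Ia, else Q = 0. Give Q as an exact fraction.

Q = 0 in ≈ 0.000 in

Wet (AMC III): CN(III) = 23·58/(10 + 0.13·58) = 1334/(877/50) = 66700/877 ≈ 76.055
S = 1000/(66700/877) − 10 = 2100/667 in ≈ 3.148 in
Initial abstraction Ia = S/5 = (2100/667)/5 = 420/667 ≈ 0.630 in
P = 0.550 ≤ Ia = 0.630 in: entire storm abstracted, Q = 0.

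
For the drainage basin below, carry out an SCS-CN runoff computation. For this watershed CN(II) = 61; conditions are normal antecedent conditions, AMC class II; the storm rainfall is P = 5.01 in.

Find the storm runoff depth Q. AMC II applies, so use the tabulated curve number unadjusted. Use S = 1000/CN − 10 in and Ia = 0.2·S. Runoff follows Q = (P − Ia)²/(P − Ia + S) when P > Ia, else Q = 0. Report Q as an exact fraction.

Q = 172687707/125580700 in ≈ 1.375 in

Average conditions: CN = 61 (no AMC adjustment).
Max retention: S = 1000/61 − 10 = 390/61 in (≈ 6.393 in)
Ia = 0.2·(390/61) = 78/61 in ≈ 1.279 in
Excess rainfall: 5.010 − 1.279 = 3.731 in; P > Ia so Q > 0
Runoff Q = (P−Ia)²/(P−Ia+S) = (3.731)²/(3.731+6.393) = 172687707/125580700 ≈ 1.375 in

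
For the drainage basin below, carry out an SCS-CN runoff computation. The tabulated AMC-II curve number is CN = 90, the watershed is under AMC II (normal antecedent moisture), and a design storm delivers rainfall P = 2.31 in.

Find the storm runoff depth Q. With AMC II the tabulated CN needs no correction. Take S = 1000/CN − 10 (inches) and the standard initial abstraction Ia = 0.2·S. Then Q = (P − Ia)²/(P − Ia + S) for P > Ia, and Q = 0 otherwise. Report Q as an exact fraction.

Q = 3530641/2591100 in ≈ 1.363 in

AMC II — tabulated CN = 90 applies directly.
Retention S: 1000/CN − 10 with CN=90.000 → S = 10/9 ≈ 1.111 in
Initial abstraction Ia = S/5 = (10/9)/5 = 2/9 ≈ 0.222 in
Excess rainfall: 2.310 − 0.222 = 2.088 in; P > Ia so Q > 0
Q: (1879/900)² ÷ (2879/900) = 3530641/2591100 in (≈ 1.363 in)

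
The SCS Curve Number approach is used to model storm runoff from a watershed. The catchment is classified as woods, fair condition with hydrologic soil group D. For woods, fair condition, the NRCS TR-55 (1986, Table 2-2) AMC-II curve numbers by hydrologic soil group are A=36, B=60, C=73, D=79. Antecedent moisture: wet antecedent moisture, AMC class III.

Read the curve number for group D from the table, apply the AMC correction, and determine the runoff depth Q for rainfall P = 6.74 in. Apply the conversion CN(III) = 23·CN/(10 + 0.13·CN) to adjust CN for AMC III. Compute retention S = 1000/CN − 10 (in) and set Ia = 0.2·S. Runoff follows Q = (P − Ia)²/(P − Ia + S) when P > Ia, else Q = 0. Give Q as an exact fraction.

NRCS table: woods, fair condition, soil group D → CN(II) = 79
Wet (AMC III): CN(III) = 23·79/(10 + 0.13·79) = 1817/(2027/100) = 181700/2027 ≈ 89.640
Max retention: S = 1000/(181700/2027) − 10 = 2100/1817 in (≈ 1.156 in)
Ia = 0.2·(2100/1817) = 420/1817 in ≈ 0.231 in
P − Ia = 6.740 − 0.231 = 591329/90850 ≈ 6.509 in (> 0, runoff occurs)
Runoff Q = (P−Ia)²/(P−Ia+S) = (6.509)²/(6.509+1.156) = 349669986241/63261489650 ≈ 5.527 in

Q = 349669986241/63261489650 in ≈ 5.527 in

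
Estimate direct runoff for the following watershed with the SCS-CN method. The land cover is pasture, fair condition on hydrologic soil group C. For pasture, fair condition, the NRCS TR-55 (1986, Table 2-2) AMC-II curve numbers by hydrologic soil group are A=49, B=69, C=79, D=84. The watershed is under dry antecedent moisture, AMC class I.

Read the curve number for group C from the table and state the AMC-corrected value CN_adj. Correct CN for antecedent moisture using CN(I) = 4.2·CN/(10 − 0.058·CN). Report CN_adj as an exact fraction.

NRCS table: pasture, fair condition, soil group C → CN(II) = 79
Dry (AMC I): CN(I) = 4.2·79/(10 − 0.058·79) = (1659/5)/(2709/500) = 7900/129 ≈ 61.240

CN_adj = 7900/129 ≈ 61.240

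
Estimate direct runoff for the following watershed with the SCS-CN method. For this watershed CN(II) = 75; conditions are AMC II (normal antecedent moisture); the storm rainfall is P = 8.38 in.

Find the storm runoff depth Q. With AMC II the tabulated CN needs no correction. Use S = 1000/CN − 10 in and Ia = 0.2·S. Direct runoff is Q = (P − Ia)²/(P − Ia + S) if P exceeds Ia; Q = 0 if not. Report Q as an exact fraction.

Q = 1338649/248550 in ≈ 5.386 in

CN(II) = 75; AMC II needs no correction.
Retention S: 1000/CN − 10 with CN=75.000 → S = 10/3 ≈ 3.333 in
Ia = 0.2·(10/3) = 2/3 in ≈ 0.667 in
Excess rainfall: 8.380 − 0.667 = 7.713 in; P > Ia so Q > 0
Runoff Q = (P−Ia)²/(P−Ia+S) = (7.713)²/(7.713+3.333) = 1338649/248550 ≈ 5.386 in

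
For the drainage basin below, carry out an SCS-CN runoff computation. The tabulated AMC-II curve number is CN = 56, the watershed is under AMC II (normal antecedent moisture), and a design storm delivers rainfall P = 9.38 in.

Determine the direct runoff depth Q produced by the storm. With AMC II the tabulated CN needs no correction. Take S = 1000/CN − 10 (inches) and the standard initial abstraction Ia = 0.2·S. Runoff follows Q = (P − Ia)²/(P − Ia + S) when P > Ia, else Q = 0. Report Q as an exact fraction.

Q = 7469289/1919050 in ≈ 3.892 in

AMC II — tabulated CN = 56 applies directly.
Retention S: 1000/CN − 10 with CN=56.000 → S = 55/7 ≈ 7.857 in
Ia = 0.2·(55/7) = 11/7 in ≈ 1.571 in
Excess rainfall: 9.380 − 1.571 = 7.809 in; P > Ia so Q > 0
Q = (2733/350)²/((2733/350) + 55/7) = (7469289/122500)/(5483/350) = 7469289/1919050 in ≈ 3.892 in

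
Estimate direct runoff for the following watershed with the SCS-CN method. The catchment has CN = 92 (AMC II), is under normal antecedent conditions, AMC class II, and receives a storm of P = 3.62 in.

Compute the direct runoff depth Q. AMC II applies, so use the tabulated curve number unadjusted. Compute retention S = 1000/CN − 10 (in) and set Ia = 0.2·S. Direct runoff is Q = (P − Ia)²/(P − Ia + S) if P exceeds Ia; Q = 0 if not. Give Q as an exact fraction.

Average conditions: CN = 92 (no AMC adjustment).
S = 1000/92 − 10 = 20/23 in ≈ 0.870 in
Ia = 0.2·(20/23) = 4/23 in ≈ 0.174 in
Excess rainfall: 3.620 − 0.174 = 3.446 in; P > Ia so Q > 0
Q: (3963/1150)² ÷ (4963/1150) = 15705369/5707450 in (≈ 2.752 in)

Q = 15705369/5707450 in ≈ 2.752 in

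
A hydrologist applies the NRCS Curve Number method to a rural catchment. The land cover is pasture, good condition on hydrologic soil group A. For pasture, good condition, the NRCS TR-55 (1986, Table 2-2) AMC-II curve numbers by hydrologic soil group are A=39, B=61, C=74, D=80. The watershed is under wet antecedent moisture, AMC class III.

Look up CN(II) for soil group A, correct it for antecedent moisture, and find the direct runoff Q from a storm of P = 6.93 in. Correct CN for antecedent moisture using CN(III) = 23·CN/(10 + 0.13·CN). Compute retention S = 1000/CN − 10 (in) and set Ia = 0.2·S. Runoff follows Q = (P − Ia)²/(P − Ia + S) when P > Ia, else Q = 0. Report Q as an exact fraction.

NRCS table: pasture, good condition, soil group A → CN(II) = 39
Wet (AMC III): CN(III) = 23·39/(10 + 0.13·39) = 897/(1507/100) = 89700/1507 ≈ 59.522
Retention S: 1000/CN − 10 with CN=59.522 → S = 6100/897 ≈ 6.800 in
Initial abstraction Ia = S/5 = (6100/897)/5 = 1220/897 ≈ 1.360 in
Since P=6.930 > Ia=1.360: effective rainfall P−Ia = 499621/89700 in
Q: (499621/89700)² ÷ (1109621/89700) = 249621143641/99533003700 in (≈ 2.508 in)

Q = 249621143641/99533003700 in ≈ 2.508 in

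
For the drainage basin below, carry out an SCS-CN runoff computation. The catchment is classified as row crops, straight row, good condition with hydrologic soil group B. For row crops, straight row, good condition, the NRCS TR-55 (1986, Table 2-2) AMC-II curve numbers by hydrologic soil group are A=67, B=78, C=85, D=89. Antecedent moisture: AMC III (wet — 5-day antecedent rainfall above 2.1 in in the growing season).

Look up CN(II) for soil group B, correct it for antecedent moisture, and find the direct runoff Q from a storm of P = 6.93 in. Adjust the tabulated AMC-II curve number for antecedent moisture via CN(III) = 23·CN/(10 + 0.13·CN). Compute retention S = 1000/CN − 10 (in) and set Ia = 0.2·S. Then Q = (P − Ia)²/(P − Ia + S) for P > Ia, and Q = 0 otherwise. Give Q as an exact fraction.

NRCS table: row crops, straight row, good condition, soil group B → CN(II) = 78
Adjust CN=78 to AMC III: 23·78/(10 + 0.13·78) → 1794 ÷ (1007/50) = 89700/1007 ≈ 89.076
S = 1000/(89700/1007) − 10 = 1100/897 in ≈ 1.226 in
Ia = 0.2S: 0.2·1.226 = 0.245 in (exactly 220/897)
P − Ia = 6.930 − 0.245 = 599621/89700 ≈ 6.685 in (> 0, runoff occurs)
Runoff Q = (P−Ia)²/(P−Ia+S) = (6.685)²/(6.685+1.226) = 32685940331/5786636700 ≈ 5.649 in

Q = 32685940331/5786636700 in ≈ 5.649 in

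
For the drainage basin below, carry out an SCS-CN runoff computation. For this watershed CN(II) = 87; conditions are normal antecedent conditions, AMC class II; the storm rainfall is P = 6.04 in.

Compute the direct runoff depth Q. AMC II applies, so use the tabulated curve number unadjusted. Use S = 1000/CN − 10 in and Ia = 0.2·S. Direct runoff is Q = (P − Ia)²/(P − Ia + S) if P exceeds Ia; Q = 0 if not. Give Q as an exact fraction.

AMC II — tabulated CN = 87 applies directly.
Retention S: 1000/CN − 10 with CN=87.000 → S = 130/87 ≈ 1.494 in
Ia = 0.2·(130/87) = 26/87 in ≈ 0.299 in
Since P=6.040 > Ia=0.299: effective rainfall P−Ia = 12487/2175 in
Runoff Q = (P−Ia)²/(P−Ia+S) = (5.741)²/(5.741+1.494) = 155925169/34227975 ≈ 4.555 in

Q = 155925169/34227975 in ≈ 4.555 in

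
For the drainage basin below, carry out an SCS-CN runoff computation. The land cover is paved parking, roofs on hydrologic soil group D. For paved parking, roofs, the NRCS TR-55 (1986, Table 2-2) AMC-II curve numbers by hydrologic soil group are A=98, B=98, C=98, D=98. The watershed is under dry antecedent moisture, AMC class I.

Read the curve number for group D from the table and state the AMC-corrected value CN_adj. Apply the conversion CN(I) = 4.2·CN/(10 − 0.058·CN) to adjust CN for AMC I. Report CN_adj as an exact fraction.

CN_adj = 102900/1079 ≈ 95.366

NRCS table: paved parking, roofs, soil group D → CN(II) = 98
CN(I) from CN(II)=98: (4.2·98)/(10 − 0.058·98) = 102900/1079 ≈ 95.366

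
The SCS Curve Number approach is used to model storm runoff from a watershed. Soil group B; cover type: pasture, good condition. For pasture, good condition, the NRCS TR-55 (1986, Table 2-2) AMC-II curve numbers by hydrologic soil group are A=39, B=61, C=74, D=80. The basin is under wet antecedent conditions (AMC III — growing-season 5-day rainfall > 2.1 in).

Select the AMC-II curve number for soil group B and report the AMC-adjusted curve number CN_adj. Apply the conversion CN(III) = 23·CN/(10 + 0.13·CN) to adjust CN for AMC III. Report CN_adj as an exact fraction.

CN_adj = 140300/1793 ≈ 78.249

NRCS table: pasture, good condition, soil group B → CN(II) = 61
CN(III) from CN(II)=61: (23·61)/(10 + 0.13·61) = 140300/1793 ≈ 78.249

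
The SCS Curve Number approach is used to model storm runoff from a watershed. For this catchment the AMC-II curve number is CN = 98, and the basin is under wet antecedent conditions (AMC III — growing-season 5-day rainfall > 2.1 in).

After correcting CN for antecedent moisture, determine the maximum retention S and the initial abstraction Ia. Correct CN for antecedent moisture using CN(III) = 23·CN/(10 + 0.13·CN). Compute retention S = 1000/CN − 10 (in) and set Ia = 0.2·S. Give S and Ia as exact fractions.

Wet (AMC III): CN(III) = 23·98/(10 + 0.13·98) = 2254/(1137/50) = 112700/1137 ≈ 99.120
S = 1000/(112700/1137) − 10 = 100/1127 in ≈ 0.089 in
Initial abstraction Ia = S/5 = (100/1127)/5 = 20/1127 ≈ 0.018 in

S = 100/1127 in ≈ 0.089 in; Ia = 20/1127 in ≈ 0.018 in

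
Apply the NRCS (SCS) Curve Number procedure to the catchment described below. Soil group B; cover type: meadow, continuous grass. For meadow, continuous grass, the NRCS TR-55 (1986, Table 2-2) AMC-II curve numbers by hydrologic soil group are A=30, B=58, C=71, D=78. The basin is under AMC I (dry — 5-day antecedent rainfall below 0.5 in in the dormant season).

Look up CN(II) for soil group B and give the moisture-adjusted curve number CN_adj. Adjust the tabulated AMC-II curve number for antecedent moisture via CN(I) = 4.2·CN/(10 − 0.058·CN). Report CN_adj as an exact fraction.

NRCS table: meadow, continuous grass, soil group B → CN(II) = 58
Dry (AMC I): CN(I) = 4.2·58/(10 − 0.058·58) = (1218/5)/(1659/250) = 2900/79 ≈ 36.709

CN_adj = 2900/79 ≈ 36.709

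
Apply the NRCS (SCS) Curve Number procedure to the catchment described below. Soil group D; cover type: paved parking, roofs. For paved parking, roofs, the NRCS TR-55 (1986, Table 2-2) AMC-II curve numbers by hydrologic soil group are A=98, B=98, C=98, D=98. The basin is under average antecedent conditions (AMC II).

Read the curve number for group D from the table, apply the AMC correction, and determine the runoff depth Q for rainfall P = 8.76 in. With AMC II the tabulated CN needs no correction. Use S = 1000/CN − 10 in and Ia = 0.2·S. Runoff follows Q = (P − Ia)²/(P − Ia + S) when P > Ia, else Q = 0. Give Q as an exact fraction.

NRCS table: paved parking, roofs, soil group D → CN(II) = 98
Average conditions: CN = 98 (no AMC adjustment).
Max retention: S = 1000/98 − 10 = 10/49 in (≈ 0.204 in)
Ia = 0.2S: 0.2·0.204 = 0.041 in (exactly 2/49)
P − Ia = 8.760 − 0.041 = 10681/1225 ≈ 8.719 in (> 0, runoff occurs)
Runoff Q = (P−Ia)²/(P−Ia+S) = (8.719)²/(8.719+0.204) = 114083761/13390475 ≈ 8.520 in

Q = 114083761/13390475 in ≈ 8.520 in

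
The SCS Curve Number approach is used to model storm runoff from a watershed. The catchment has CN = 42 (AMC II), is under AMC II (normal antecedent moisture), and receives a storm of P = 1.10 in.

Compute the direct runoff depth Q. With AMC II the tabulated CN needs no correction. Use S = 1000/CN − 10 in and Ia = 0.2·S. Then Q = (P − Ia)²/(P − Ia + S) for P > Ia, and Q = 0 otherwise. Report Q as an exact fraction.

Average conditions: CN = 42 (no AMC adjustment).
S = 1000/42 − 10 = 290/21 in ≈ 13.810 in
Ia = 0.2·(290/21) = 58/21 in ≈ 2.762 in
P = 1.100 ≤ Ia = 2.762 in: entire storm abstracted, Q = 0.

Q = 0 in ≈ 0.000 in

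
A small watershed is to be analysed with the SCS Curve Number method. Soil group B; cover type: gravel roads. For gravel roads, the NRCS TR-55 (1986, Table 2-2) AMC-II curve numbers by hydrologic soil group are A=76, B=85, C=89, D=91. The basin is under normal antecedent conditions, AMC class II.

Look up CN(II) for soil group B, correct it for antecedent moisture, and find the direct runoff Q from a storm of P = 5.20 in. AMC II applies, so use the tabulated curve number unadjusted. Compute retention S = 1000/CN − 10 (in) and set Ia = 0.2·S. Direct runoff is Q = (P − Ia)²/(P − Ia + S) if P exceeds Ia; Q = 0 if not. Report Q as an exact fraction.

NRCS table: gravel roads, soil group B → CN(II) = 85
CN(II) = 85; AMC II needs no correction.
Retention S: 1000/CN − 10 with CN=85.000 → S = 30/17 ≈ 1.765 in
Ia = 0.2·(30/17) = 6/17 in ≈ 0.353 in
Excess rainfall: 5.200 − 0.353 = 4.847 in; P > Ia so Q > 0
Runoff Q = (P−Ia)²/(P−Ia+S) = (4.847)²/(4.847+1.765) = 84872/23885 ≈ 3.553 in

Q = 84872/23885 in ≈ 3.553 in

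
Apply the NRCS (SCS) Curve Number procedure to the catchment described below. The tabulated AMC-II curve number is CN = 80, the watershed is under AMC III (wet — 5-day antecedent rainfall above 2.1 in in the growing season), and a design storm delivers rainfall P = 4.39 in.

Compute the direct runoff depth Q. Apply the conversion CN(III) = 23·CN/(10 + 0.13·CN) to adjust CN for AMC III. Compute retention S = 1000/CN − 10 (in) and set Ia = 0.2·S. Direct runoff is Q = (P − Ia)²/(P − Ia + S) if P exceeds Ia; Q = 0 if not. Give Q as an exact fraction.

Q = 92102409/27823100 in ≈ 3.310 in

CN(III) from CN(II)=80: (23·80)/(10 + 0.13·80) = 4600/51 ≈ 90.196
Retention S: 1000/CN − 10 with CN=90.196 → S = 25/23 ≈ 1.087 in
Ia = 0.2S: 0.2·1.087 = 0.217 in (exactly 5/23)
P − Ia = 4.390 − 0.217 = 9597/2300 ≈ 4.173 in (> 0, runoff occurs)
Q: (9597/2300)² ÷ (12097/2300) = 92102409/27823100 in (≈ 3.310 in)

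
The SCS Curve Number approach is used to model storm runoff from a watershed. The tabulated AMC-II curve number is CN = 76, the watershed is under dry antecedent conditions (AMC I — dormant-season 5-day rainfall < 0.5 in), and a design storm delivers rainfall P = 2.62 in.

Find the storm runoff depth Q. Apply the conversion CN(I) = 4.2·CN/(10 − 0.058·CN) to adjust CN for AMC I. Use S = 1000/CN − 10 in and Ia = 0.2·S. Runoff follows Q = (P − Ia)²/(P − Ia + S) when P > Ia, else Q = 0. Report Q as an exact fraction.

Adjust CN=76 to AMC I: 4.2·76/(10 − 0.058·76) → (1596/5) ÷ (699/125) = 13300/233 ≈ 57.082
Max retention: S = 1000/(13300/233) − 10 = 1000/133 in (≈ 7.519 in)
Initial abstraction Ia = S/5 = (1000/133)/5 = 200/133 ≈ 1.504 in
Excess rainfall: 2.620 − 1.504 = 1.116 in; P > Ia so Q > 0
Runoff Q = (P−Ia)²/(P−Ia+S) = (1.116)²/(1.116+7.519) = 55100929/381862950 ≈ 0.144 in

Q = 55100929/381862950 in ≈ 0.144 in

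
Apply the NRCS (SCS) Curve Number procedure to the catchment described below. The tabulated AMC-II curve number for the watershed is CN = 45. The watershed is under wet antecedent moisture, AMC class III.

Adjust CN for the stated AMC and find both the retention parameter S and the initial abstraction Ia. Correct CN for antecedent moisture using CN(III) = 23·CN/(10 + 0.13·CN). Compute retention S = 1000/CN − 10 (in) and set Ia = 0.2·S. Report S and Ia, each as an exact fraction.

Wet (AMC III): CN(III) = 23·45/(10 + 0.13·45) = 1035/(317/20) = 20700/317 ≈ 65.300
Retention S: 1000/CN − 10 with CN=65.300 → S = 1100/207 ≈ 5.314 in
Ia = 0.2S: 0.2·5.314 = 1.063 in (exactly 220/207)

S = 1100/207 in ≈ 5.314 in; Ia = 220/207 in ≈ 1.063 in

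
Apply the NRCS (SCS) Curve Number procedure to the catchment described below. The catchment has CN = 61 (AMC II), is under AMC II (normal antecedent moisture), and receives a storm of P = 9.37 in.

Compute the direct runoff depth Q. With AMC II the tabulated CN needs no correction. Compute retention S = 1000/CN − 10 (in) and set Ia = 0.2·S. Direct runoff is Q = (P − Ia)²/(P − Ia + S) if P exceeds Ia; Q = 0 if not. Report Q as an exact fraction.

AMC II — tabulated CN = 61 applies directly.
S = 1000/61 − 10 = 390/61 in ≈ 6.393 in
Initial abstraction Ia = S/5 = (390/61)/5 = 78/61 ≈ 1.279 in
P − Ia = 9.370 − 1.279 = 49357/6100 ≈ 8.091 in (> 0, runoff occurs)
Q = (49357/6100)²/((49357/6100) + 390/61) = (2436113449/37210000)/(88357/6100) = 2436113449/538977700 in ≈ 4.520 in

Q = 2436113449/538977700 in ≈ 4.520 in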